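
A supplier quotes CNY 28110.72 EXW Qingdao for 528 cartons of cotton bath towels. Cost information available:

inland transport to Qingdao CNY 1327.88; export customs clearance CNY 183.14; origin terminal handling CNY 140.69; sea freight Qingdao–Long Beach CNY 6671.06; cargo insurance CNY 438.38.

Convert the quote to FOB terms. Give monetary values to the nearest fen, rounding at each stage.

FOB price: CNY 29762.43

Not relevant to the conversion: insurance, freight — on the buyer under both terms; not part of either seller's price.
From EXW to FOB, the seller additionally bears: inland to port, export clearance, origin terminal.
FOB price = 28110.72 + 1327.88 + 183.14 + 140.69 = 29762.43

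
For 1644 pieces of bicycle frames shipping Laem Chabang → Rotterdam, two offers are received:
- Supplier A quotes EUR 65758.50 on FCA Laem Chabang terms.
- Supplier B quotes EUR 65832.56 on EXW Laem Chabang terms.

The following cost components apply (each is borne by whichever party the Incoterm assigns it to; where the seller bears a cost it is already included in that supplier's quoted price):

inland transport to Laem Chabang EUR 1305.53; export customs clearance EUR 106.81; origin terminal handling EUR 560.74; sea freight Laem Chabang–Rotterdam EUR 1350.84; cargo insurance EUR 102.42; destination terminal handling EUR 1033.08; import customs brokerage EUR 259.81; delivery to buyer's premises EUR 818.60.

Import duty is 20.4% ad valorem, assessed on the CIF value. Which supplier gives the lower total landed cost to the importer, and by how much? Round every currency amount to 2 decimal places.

Supplier A is cheaper by EUR 1789.63

Supplier A (FCA):
CIF value = FCA price + origin terminal + freight + insurance = 65758.50 + 560.74 + 1350.84 + 102.42 = 67772.50
Import duty = 67772.50 × 20.4% = 13825.59
Buyer bears (A): 560.74 + 1350.84 + 102.42 + 1033.08 + 259.81 + 818.60 = 4125.49
Landed cost (A) = invoice 65758.50 + 4125.49 + duty 13825.59 = 83709.58
Supplier B (EXW):
CIF value = EXW price + inland to port + export clearance + origin terminal + freight + insurance = 65832.56 + 1305.53 + 106.81 + 560.74 + 1350.84 + 102.42 = 69258.90
Import duty = 69258.90 × 20.4% = 14128.82
Buyer bears (B): 1305.53 + 106.81 + 560.74 + 1350.84 + 102.42 + 1033.08 + 259.81 + 818.60 = 5537.83
Landed cost (B) = invoice 65832.56 + 5537.83 + duty 14128.82 = 85499.21
Difference = |83709.58 − 85499.21| = 1789.63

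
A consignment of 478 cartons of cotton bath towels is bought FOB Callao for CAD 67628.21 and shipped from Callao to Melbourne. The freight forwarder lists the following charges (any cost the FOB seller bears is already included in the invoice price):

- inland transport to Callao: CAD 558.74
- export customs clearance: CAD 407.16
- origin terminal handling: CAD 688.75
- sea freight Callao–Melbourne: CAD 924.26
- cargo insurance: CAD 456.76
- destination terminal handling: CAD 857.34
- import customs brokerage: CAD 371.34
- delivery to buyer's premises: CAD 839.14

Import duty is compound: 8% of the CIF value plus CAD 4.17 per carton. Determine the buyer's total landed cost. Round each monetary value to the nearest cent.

FOB: the seller bears costs until goods are on board at the origin port; the buyer bears freight, insurance and all costs thereafter.
Already in the invoice (seller's account under FOB): inland to port, export clearance, origin terminal — exclude.
CIF value = FOB price + freight + insurance = 67628.21 + 924.26 + 456.76 = 69009.23
Ad valorem component: 69009.23 × 8% = 5520.74
Specific component: 478 × 4.17 = 1993.26
Import duty = 5520.74 + 1993.26 = 7514.00
Buyer bears: freight 924.26 + insurance 456.76 + destination terminal 857.34 + brokerage 371.34 + delivery 839.14 + duty 7514.00 = 10962.84
Landed cost = invoice 67628.21 + 10962.84 = 78591.05

Total landed cost: CAD 78591.05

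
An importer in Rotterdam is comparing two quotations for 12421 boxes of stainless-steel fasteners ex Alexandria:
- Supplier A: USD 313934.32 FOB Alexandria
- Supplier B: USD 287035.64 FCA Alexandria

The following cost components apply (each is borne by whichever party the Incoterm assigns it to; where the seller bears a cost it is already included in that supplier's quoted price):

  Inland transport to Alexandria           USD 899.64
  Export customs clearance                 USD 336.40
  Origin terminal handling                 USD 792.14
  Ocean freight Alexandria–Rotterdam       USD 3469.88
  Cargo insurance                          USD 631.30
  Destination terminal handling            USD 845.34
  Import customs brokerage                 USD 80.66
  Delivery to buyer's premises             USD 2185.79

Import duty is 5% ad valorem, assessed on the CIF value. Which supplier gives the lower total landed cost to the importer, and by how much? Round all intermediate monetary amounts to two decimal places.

Supplier B is cheaper by USD 27411.87

Supplier A (FOB):
CIF value = FOB price + freight + insurance = 313934.32 + 3469.88 + 631.30 = 318035.50
Import duty = 318035.50 × 5% = 15901.78
Buyer bears (A): 3469.88 + 631.30 + 845.34 + 80.66 + 2185.79 = 7212.97
Landed cost (A) = invoice 313934.32 + 7212.97 + duty 15901.78 = 337049.07
Supplier B (FCA):
CIF value = FCA price + origin terminal + freight + insurance = 287035.64 + 792.14 + 3469.88 + 631.30 = 291928.96
Import duty = 291928.96 × 5% = 14596.45
Buyer bears (B): 792.14 + 3469.88 + 631.30 + 845.34 + 80.66 + 2185.79 = 8005.11
Landed cost (B) = invoice 287035.64 + 8005.11 + duty 14596.45 = 309637.20
Difference = |337049.07 − 309637.20| = 27411.87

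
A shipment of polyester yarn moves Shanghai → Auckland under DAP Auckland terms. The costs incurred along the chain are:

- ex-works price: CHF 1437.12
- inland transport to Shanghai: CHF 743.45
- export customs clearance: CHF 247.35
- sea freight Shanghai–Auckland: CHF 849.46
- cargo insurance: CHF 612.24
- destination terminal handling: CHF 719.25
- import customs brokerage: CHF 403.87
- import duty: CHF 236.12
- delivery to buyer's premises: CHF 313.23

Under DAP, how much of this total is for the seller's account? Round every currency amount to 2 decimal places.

DAP: the seller bears all costs to the named destination except import duty and clearance.
Seller's account: goods 1437.12 + inland to port 743.45 + export clearance 247.35 + freight 849.46 + insurance 612.24 + destination terminal 719.25 + delivery 313.23 = 4922.10
Buyer's account: brokerage 403.87 + duty 236.12 = 639.99

Seller's account: CHF 4922.10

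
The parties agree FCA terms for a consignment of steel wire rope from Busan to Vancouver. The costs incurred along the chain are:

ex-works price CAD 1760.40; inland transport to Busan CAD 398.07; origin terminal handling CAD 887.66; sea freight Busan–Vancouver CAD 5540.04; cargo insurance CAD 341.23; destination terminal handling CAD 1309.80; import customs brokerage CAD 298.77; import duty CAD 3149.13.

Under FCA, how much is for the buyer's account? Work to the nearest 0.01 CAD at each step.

Buyer's account: CAD 11526.63

FCA: the seller delivers export-cleared goods to the carrier; the buyer bears costs from that point.
Seller's account: goods 1760.40 + inland to port 398.07 = 2158.47
Buyer's account: origin terminal 887.66 + freight 5540.04 + insurance 341.23 + destination terminal 1309.80 + brokerage 298.77 + duty 3149.13 = 11526.63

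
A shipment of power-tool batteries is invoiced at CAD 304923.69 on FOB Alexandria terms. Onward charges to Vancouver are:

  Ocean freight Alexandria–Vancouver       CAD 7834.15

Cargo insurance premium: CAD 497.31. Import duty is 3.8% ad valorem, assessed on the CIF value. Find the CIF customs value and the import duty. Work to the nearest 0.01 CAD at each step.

CIF value: CAD 313255.15; import duty: CAD 11903.70

CIF = FOB price + freight + insurance
CIF = 304923.69 + 7834.15 + 497.31 = 313255.15
Import duty = 313255.15 × 3.8% = 11903.70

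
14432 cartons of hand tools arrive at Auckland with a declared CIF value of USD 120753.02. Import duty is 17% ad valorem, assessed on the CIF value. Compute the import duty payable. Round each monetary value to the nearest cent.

Import duty: USD 20528.01

Import duty = 120753.02 × 17% = 20528.01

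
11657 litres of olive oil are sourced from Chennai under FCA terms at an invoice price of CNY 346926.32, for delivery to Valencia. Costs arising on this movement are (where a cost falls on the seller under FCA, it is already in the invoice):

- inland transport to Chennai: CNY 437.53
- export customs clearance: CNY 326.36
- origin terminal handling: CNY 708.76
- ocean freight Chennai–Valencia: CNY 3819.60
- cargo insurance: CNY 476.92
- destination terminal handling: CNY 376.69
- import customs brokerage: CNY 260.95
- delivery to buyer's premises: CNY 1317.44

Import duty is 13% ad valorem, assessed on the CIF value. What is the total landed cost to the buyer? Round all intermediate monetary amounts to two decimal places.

FCA: the seller delivers export-cleared goods to the carrier; the buyer bears costs from that point.
Already in the invoice (seller's account under FCA): inland to port, export clearance — exclude.
CIF value = FCA price + origin terminal + freight + insurance = 346926.32 + 708.76 + 3819.60 + 476.92 = 351931.60
Import duty = 351931.60 × 13% = 45751.11
Buyer bears: origin terminal 708.76 + freight 3819.60 + insurance 476.92 + destination terminal 376.69 + brokerage 260.95 + delivery 1317.44 + duty 45751.11 = 52711.47
Landed cost = invoice 346926.32 + 52711.47 = 399637.79

Total landed cost: CNY 399637.79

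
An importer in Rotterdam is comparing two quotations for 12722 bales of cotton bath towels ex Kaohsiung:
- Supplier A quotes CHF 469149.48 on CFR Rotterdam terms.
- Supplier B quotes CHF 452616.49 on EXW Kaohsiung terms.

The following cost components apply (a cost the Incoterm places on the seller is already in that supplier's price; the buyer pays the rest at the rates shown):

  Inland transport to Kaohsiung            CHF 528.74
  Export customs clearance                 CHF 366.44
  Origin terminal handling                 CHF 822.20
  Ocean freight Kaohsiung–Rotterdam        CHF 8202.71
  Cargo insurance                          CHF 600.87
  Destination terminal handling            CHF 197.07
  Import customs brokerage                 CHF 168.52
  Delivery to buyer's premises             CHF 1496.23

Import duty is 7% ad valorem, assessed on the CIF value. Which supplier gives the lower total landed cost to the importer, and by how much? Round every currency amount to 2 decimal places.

Supplier B is cheaper by CHF 7075.80

Supplier A (CFR):
CIF value = CFR price + insurance = 469149.48 + 600.87 = 469750.35
Import duty = 469750.35 × 7% = 32882.52
Buyer bears (A): 600.87 + 197.07 + 168.52 + 1496.23 = 2462.69
Landed cost (A) = invoice 469149.48 + 2462.69 + duty 32882.52 = 504494.69
Supplier B (EXW):
CIF value = EXW price + inland to port + export clearance + origin terminal + freight + insurance = 452616.49 + 528.74 + 366.44 + 822.20 + 8202.71 + 600.87 = 463137.45
Import duty = 463137.45 × 7% = 32419.62
Buyer bears (B): 528.74 + 366.44 + 822.20 + 8202.71 + 600.87 + 197.07 + 168.52 + 1496.23 = 12382.78
Landed cost (B) = invoice 452616.49 + 12382.78 + duty 32419.62 = 497418.89
Difference = |504494.69 − 497418.89| = 7075.80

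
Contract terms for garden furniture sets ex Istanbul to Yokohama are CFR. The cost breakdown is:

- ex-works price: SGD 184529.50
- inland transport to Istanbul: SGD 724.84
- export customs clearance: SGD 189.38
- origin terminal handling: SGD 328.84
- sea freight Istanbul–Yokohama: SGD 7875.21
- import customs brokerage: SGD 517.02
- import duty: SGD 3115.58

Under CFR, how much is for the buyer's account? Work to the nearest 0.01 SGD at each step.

Buyer's account: SGD 3632.60

CFR: the seller pays costs through ocean freight to the destination port, but not insurance.
Seller's account: goods 184529.50 + inland to port 724.84 + export clearance 189.38 + origin terminal 328.84 + freight 7875.21 = 193647.77
Buyer's account: brokerage 517.02 + duty 3115.58 = 3632.60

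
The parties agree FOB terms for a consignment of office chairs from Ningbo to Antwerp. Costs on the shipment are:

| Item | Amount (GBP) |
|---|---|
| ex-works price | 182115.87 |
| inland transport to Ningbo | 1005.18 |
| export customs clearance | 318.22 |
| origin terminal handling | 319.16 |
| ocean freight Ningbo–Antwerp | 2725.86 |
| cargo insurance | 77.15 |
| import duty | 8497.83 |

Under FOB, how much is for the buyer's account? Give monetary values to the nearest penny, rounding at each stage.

Buyer's account: GBP 11300.84

FOB: the seller bears costs until goods are on board at the origin port; the buyer bears freight, insurance and all costs thereafter.
Seller's account: goods 182115.87 + inland to port 1005.18 + export clearance 318.22 + origin terminal 319.16 = 183758.43
Buyer's account: freight 2725.86 + insurance 77.15 + duty 8497.83 = 11300.84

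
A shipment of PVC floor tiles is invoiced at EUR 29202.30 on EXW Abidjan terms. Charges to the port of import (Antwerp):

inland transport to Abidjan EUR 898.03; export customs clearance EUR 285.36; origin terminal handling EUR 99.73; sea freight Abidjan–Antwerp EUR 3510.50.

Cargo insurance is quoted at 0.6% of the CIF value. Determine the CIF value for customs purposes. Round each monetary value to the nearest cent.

Let C be the CIF value. C = EXW price + pre-shipment costs + freight + 0.6% × C
C − 0.6% × C = 29202.30 + 898.03 + 285.36 + 99.73 + 3510.50
0.994 × C = 33995.92
C = 33995.92 / 0.994 = 34201.13
Insurance premium = 0.6% × 34201.13 = 205.21

CIF value: EUR 34201.13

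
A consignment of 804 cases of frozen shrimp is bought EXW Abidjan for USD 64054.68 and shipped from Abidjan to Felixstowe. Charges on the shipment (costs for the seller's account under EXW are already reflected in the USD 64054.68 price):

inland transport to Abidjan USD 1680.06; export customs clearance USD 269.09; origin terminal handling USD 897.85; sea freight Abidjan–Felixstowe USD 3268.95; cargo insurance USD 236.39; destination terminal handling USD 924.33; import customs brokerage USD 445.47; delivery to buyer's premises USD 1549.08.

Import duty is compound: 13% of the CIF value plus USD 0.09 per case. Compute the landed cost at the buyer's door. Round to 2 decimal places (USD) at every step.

EXW: the seller makes goods available at their premises; the buyer bears all onward costs.
CIF value = EXW price + inland to port + export clearance + origin terminal + freight + insurance = 64054.68 + 1680.06 + 269.09 + 897.85 + 3268.95 + 236.39 = 70407.02
Ad valorem component: 70407.02 × 13% = 9152.91
Specific component: 804 × 0.09 = 72.36
Import duty = 9152.91 + 72.36 = 9225.27
Buyer bears: inland to port 1680.06 + export clearance 269.09 + origin terminal 897.85 + freight 3268.95 + insurance 236.39 + destination terminal 924.33 + brokerage 445.47 + delivery 1549.08 + duty 9225.27 = 18496.49
Landed cost = invoice 64054.68 + 18496.49 = 82551.17

Total landed cost: USD 82551.17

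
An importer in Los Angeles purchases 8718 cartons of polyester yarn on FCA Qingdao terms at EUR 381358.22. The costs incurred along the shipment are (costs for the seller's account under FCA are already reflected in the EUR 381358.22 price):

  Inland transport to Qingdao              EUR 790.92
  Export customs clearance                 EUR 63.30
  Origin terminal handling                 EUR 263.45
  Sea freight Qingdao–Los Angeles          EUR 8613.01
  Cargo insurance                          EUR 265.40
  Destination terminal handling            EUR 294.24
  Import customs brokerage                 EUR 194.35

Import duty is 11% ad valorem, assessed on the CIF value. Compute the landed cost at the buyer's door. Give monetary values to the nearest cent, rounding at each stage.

FCA: the seller delivers export-cleared goods to the carrier; the buyer bears costs from that point.
Already in the invoice (seller's account under FCA): inland to port, export clearance — exclude.
CIF value = FCA price + origin terminal + freight + insurance = 381358.22 + 263.45 + 8613.01 + 265.40 = 390500.08
Import duty = 390500.08 × 11% = 42955.01
Buyer bears: origin terminal 263.45 + freight 8613.01 + insurance 265.40 + destination terminal 294.24 + brokerage 194.35 + duty 42955.01 = 52585.46
Landed cost = invoice 381358.22 + 52585.46 = 433943.68

Total landed cost: EUR 433943.68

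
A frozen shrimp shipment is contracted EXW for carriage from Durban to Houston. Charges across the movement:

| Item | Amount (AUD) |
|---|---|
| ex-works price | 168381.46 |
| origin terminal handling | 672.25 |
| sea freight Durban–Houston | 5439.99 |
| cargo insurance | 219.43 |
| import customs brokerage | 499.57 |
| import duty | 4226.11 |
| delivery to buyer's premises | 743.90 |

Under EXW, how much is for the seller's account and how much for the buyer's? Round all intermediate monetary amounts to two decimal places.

EXW: the seller makes goods available at their premises; the buyer bears all onward costs.
Seller's account: goods 168381.46 = 168381.46
Buyer's account: origin terminal 672.25 + freight 5439.99 + insurance 219.43 + brokerage 499.57 + duty 4226.11 + delivery 743.90 = 11801.25

Seller: AUD 168381.46; buyer: AUD 11801.25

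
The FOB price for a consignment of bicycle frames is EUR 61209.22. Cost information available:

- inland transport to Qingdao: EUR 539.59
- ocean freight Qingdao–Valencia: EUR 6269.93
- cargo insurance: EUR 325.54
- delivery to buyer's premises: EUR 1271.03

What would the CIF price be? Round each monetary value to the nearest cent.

CIF price: EUR 67804.69

Not relevant to the conversion: inland to port — on the seller under both FOB and CIF; already in the FOB price and stays in the CIF price. delivery — on the buyer under both terms; not part of either seller's price.
From FOB to CIF, the seller additionally bears: freight, insurance.
CIF price = 61209.22 + 6269.93 + 325.54 = 67804.69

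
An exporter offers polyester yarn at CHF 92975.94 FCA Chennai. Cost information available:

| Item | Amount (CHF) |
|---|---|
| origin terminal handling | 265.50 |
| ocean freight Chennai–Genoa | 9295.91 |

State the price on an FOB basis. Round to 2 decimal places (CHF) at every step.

FOB price: CHF 93241.44

Not relevant to the conversion: freight — on the buyer under both terms; not part of either seller's price.
From FCA to FOB, the seller additionally bears: origin terminal.
FOB price = 92975.94 + 265.50 = 93241.44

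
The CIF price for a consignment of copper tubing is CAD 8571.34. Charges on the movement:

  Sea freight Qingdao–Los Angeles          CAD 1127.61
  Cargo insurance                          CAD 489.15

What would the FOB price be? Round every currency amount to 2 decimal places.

From CIF to FOB, the seller no longer bears: freight, insurance.
FOB price = 8571.34 − 1127.61 − 489.15 = 6954.58

FOB price: CAD 6954.58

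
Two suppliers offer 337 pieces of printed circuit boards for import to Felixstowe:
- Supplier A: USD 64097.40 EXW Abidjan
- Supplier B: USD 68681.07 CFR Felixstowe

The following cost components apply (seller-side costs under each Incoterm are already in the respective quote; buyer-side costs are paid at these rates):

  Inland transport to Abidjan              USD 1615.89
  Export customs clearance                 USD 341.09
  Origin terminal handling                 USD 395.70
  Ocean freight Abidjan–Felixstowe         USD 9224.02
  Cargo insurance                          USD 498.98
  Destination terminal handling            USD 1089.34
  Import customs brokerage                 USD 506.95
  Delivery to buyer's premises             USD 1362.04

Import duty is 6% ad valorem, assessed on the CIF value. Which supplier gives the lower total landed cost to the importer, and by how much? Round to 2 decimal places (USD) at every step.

Supplier A (EXW):
CIF value = EXW price + inland to port + export clearance + origin terminal + freight + insurance = 64097.40 + 1615.89 + 341.09 + 395.70 + 9224.02 + 498.98 = 76173.08
Import duty = 76173.08 × 6% = 4570.38
Buyer bears (A): 1615.89 + 341.09 + 395.70 + 9224.02 + 498.98 + 1089.34 + 506.95 + 1362.04 = 15034.01
Landed cost (A) = invoice 64097.40 + 15034.01 + duty 4570.38 = 83701.79
Supplier B (CFR):
CIF value = CFR price + insurance = 68681.07 + 498.98 = 69180.05
Import duty = 69180.05 × 6% = 4150.80
Buyer bears (B): 498.98 + 1089.34 + 506.95 + 1362.04 = 3457.31
Landed cost (B) = invoice 68681.07 + 3457.31 + duty 4150.80 = 76289.18
Difference = |83701.79 − 76289.18| = 7412.61

Supplier B is cheaper by USD 7412.61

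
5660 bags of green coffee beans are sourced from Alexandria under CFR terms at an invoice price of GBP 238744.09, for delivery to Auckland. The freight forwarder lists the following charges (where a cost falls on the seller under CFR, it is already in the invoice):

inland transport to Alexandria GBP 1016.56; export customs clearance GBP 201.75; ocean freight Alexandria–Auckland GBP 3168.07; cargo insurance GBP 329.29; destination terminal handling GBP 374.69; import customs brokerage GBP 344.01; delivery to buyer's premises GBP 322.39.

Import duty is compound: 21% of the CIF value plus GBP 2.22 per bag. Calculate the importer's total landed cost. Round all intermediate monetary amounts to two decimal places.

Total landed cost: GBP 302885.08

CFR: the seller pays costs through ocean freight to the destination port, but not insurance.
Already in the invoice (seller's account under CFR): inland to port, export clearance, freight — exclude.
CIF value = CFR price + insurance = 238744.09 + 329.29 = 239073.38
Ad valorem component: 239073.38 × 21% = 50205.41
Specific component: 5660 × 2.22 = 12565.20
Import duty = 50205.41 + 12565.20 = 62770.61
Buyer bears: insurance 329.29 + destination terminal 374.69 + brokerage 344.01 + delivery 322.39 + duty 62770.61 = 64140.99
Landed cost = invoice 238744.09 + 64140.99 = 302885.08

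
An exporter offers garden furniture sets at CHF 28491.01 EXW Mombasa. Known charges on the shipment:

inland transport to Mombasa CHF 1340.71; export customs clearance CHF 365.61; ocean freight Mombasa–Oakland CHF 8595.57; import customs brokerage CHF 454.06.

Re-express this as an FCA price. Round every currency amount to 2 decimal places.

Not relevant to the conversion: freight, brokerage — on the buyer under both terms; not part of either seller's price.
From EXW to FCA, the seller additionally bears: inland to port, export clearance.
FCA price = 28491.01 + 1340.71 + 365.61 = 30197.33

FCA price: CHF 30197.33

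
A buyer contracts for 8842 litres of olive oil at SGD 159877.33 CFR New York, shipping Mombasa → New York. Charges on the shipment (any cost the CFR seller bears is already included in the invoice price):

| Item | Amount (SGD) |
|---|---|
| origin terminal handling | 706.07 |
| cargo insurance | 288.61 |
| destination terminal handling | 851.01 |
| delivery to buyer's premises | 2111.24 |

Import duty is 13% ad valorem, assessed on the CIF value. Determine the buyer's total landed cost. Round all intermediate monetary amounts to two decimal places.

CFR: the seller pays costs through ocean freight to the destination port, but not insurance.
Already in the invoice (seller's account under CFR): origin terminal — exclude.
CIF value = CFR price + insurance = 159877.33 + 288.61 = 160165.94
Import duty = 160165.94 × 13% = 20821.57
Buyer bears: insurance 288.61 + destination terminal 851.01 + delivery 2111.24 + duty 20821.57 = 24072.43
Landed cost = invoice 159877.33 + 24072.43 = 183949.76

Total landed cost: SGD 183949.76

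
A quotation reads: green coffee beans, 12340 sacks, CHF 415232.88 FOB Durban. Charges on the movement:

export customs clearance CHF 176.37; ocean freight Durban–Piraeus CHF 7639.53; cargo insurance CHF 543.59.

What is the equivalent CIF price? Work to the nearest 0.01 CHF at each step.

CIF price: CHF 423416.00

Not relevant to the conversion: export clearance — on the seller under both FOB and CIF; already in the FOB price and stays in the CIF price.
From FOB to CIF, the seller additionally bears: freight, insurance.
CIF price = 415232.88 + 7639.53 + 543.59 = 423416.00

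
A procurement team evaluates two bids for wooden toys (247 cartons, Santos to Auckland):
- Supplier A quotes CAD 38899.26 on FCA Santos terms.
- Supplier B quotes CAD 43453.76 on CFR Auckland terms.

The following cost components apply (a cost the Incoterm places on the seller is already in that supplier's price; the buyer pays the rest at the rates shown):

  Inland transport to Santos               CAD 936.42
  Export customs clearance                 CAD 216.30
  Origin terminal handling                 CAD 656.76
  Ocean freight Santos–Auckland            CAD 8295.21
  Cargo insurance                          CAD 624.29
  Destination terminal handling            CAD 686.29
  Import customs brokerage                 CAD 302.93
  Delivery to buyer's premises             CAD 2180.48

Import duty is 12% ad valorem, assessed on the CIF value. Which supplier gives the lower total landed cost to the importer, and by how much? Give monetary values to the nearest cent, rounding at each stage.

Supplier A (FCA):
CIF value = FCA price + origin terminal + freight + insurance = 38899.26 + 656.76 + 8295.21 + 624.29 = 48475.52
Import duty = 48475.52 × 12% = 5817.06
Buyer bears (A): 656.76 + 8295.21 + 624.29 + 686.29 + 302.93 + 2180.48 = 12745.96
Landed cost (A) = invoice 38899.26 + 12745.96 + duty 5817.06 = 57462.28
Supplier B (CFR):
CIF value = CFR price + insurance = 43453.76 + 624.29 = 44078.05
Import duty = 44078.05 × 12% = 5289.37
Buyer bears (B): 624.29 + 686.29 + 302.93 + 2180.48 = 3793.99
Landed cost (B) = invoice 43453.76 + 3793.99 + duty 5289.37 = 52537.12
Difference = |57462.28 − 52537.12| = 4925.16

Supplier B is cheaper by CAD 4925.16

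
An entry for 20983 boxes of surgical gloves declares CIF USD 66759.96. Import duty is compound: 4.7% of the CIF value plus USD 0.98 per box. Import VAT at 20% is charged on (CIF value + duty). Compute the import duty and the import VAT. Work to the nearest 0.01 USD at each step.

Import duty: USD 23701.06; import VAT: USD 18092.20

Ad valorem component: 66759.96 × 4.7% = 3137.72
Specific component: 20983 × 0.98 = 20563.34
Import duty = 3137.72 + 20563.34 = 23701.06
VAT base = CIF + duty = 66759.96 + 23701.06 = 90461.02
Import VAT = 90461.02 × 20% = 18092.20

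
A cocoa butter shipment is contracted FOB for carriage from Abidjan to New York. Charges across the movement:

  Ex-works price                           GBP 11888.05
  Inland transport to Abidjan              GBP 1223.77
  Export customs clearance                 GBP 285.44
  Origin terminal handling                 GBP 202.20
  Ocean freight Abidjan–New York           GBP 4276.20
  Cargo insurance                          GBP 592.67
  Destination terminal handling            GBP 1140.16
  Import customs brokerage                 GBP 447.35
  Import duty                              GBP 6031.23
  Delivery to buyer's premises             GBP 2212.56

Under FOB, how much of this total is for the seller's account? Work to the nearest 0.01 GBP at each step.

FOB: the seller bears costs until goods are on board at the origin port; the buyer bears freight, insurance and all costs thereafter.
Seller's account: goods 11888.05 + inland to port 1223.77 + export clearance 285.44 + origin terminal 202.20 = 13599.46
Buyer's account: freight 4276.20 + insurance 592.67 + destination terminal 1140.16 + brokerage 447.35 + duty 6031.23 + delivery 2212.56 = 14700.17

Seller's account: GBP 13599.46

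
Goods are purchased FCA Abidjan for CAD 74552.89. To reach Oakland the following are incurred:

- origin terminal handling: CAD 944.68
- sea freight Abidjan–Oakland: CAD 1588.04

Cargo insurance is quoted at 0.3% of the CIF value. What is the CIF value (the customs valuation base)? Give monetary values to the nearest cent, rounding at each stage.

Let C be the CIF value. C = FCA price + pre-shipment costs + freight + 0.3% × C
C − 0.3% × C = 74552.89 + 944.68 + 1588.04
0.997 × C = 77085.61
C = 77085.61 / 0.997 = 77317.56
Insurance premium = 0.3% × 77317.56 = 231.95

CIF value: CAD 77317.56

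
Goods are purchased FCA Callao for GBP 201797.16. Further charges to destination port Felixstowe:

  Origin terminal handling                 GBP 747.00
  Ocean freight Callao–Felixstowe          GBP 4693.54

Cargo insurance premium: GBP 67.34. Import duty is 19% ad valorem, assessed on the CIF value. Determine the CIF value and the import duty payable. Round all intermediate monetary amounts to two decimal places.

CIF = FCA price + pre-shipment costs + freight + insurance
CIF = 201797.16 + 747.00 + 4693.54 + 67.34 = 207305.04
Import duty = 207305.04 × 19% = 39387.96

CIF value: GBP 207305.04; import duty: GBP 39387.96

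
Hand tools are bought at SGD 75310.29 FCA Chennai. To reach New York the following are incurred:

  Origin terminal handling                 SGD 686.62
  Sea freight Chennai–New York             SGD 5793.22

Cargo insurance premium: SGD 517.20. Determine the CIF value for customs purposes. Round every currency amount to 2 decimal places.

CIF = FCA price + pre-shipment costs + freight + insurance
CIF = 75310.29 + 686.62 + 5793.22 + 517.20 = 82307.33

CIF value: SGD 82307.33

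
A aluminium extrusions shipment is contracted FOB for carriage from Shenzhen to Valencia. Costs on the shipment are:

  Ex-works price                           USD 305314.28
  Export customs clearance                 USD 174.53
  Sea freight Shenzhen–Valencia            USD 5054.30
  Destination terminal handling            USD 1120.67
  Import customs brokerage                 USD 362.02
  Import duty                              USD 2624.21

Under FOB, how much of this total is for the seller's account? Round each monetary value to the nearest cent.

FOB: the seller bears costs until goods are on board at the origin port; the buyer bears freight, insurance and all costs thereafter.
Seller's account: goods 305314.28 + export clearance 174.53 = 305488.81
Buyer's account: freight 5054.30 + destination terminal 1120.67 + brokerage 362.02 + duty 2624.21 = 9161.20

Seller's account: USD 305488.81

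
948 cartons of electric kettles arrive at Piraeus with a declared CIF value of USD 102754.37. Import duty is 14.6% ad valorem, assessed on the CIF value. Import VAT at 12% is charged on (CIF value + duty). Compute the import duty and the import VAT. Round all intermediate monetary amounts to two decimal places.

Import duty = 102754.37 × 14.6% = 15002.14
VAT base = CIF + duty = 102754.37 + 15002.14 = 117756.51
Import VAT = 117756.51 × 12% = 14130.78

Import duty: USD 15002.14; import VAT: USD 14130.78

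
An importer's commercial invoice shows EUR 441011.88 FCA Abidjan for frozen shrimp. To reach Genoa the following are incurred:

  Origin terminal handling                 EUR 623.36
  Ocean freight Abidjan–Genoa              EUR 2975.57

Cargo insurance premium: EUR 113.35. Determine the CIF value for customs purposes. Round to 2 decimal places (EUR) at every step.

CIF value: EUR 444724.16

CIF = FCA price + pre-shipment costs + freight + insurance
CIF = 441011.88 + 623.36 + 2975.57 + 113.35 = 444724.16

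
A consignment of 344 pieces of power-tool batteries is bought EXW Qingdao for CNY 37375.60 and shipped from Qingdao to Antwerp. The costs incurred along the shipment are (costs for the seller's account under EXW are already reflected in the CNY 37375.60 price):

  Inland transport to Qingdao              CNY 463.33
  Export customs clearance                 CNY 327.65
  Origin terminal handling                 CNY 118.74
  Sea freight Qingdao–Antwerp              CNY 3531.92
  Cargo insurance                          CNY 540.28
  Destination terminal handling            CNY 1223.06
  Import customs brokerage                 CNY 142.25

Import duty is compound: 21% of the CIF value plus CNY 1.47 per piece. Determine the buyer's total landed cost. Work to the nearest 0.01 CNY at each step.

EXW: the seller makes goods available at their premises; the buyer bears all onward costs.
CIF value = EXW price + inland to port + export clearance + origin terminal + freight + insurance = 37375.60 + 463.33 + 327.65 + 118.74 + 3531.92 + 540.28 = 42357.52
Ad valorem component: 42357.52 × 21% = 8895.08
Specific component: 344 × 1.47 = 505.68
Import duty = 8895.08 + 505.68 = 9400.76
Buyer bears: inland to port 463.33 + export clearance 327.65 + origin terminal 118.74 + freight 3531.92 + insurance 540.28 + destination terminal 1223.06 + brokerage 142.25 + duty 9400.76 = 15747.99
Landed cost = invoice 37375.60 + 15747.99 = 53123.59

Total landed cost: CNY 53123.59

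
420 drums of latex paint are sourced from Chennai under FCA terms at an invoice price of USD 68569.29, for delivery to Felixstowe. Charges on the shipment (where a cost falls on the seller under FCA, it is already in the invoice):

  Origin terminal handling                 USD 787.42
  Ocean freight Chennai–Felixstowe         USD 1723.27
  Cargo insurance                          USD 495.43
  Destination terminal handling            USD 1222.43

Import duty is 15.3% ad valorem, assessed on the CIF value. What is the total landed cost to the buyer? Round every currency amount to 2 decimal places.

FCA: the seller delivers export-cleared goods to the carrier; the buyer bears costs from that point.
CIF value = FCA price + origin terminal + freight + insurance = 68569.29 + 787.42 + 1723.27 + 495.43 = 71575.41
Import duty = 71575.41 × 15.3% = 10951.04
Buyer bears: origin terminal 787.42 + freight 1723.27 + insurance 495.43 + destination terminal 1222.43 + duty 10951.04 = 15179.59
Landed cost = invoice 68569.29 + 15179.59 = 83748.88

Total landed cost: USD 83748.88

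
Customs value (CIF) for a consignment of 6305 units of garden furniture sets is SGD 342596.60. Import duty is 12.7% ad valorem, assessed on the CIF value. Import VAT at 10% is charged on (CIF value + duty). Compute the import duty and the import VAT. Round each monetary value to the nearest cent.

Import duty = 342596.60 × 12.7% = 43509.77
VAT base = CIF + duty = 342596.60 + 43509.77 = 386106.37
Import VAT = 386106.37 × 10% = 38610.64

Import duty: SGD 43509.77; import VAT: SGD 38610.64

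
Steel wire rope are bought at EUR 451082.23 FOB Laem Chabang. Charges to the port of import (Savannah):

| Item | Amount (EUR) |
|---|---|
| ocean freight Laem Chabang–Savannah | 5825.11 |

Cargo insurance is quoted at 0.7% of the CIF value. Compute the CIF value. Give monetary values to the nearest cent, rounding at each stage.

Let C be the CIF value. C = FOB price + freight + 0.7% × C
C − 0.7% × C = 451082.23 + 5825.11
0.993 × C = 456907.34
C = 456907.34 / 0.993 = 460128.24
Insurance premium = 0.7% × 460128.24 = 3220.90

CIF value: EUR 460128.24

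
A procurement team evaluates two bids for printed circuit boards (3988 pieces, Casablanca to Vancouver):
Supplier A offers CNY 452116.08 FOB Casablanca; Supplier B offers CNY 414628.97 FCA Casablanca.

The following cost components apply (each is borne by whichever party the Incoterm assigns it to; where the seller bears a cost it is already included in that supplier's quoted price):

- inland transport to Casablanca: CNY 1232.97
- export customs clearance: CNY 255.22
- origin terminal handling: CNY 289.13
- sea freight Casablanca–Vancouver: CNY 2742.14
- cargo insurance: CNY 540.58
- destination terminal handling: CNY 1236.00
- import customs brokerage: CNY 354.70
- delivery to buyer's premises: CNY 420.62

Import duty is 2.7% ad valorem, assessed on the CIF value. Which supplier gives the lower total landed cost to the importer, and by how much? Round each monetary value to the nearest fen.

Supplier B is cheaper by CNY 38202.33

Supplier A (FOB):
CIF value = FOB price + freight + insurance = 452116.08 + 2742.14 + 540.58 = 455398.80
Import duty = 455398.80 × 2.7% = 12295.77
Buyer bears (A): 2742.14 + 540.58 + 1236.00 + 354.70 + 420.62 = 5294.04
Landed cost (A) = invoice 452116.08 + 5294.04 + duty 12295.77 = 469705.89
Supplier B (FCA):
CIF value = FCA price + origin terminal + freight + insurance = 414628.97 + 289.13 + 2742.14 + 540.58 = 418200.82
Import duty = 418200.82 × 2.7% = 11291.42
Buyer bears (B): 289.13 + 2742.14 + 540.58 + 1236.00 + 354.70 + 420.62 = 5583.17
Landed cost (B) = invoice 414628.97 + 5583.17 + duty 11291.42 = 431503.56
Difference = |469705.89 − 431503.56| = 38202.33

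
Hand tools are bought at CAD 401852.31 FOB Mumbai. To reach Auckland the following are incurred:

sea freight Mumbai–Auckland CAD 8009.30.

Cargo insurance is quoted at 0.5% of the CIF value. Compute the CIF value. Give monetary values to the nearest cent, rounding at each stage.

Let C be the CIF value. C = FOB price + freight + 0.5% × C
C − 0.5% × C = 401852.31 + 8009.30
0.995 × C = 409861.61
C = 409861.61 / 0.995 = 411921.22
Insurance premium = 0.5% × 411921.22 = 2059.61

CIF value: CAD 411921.22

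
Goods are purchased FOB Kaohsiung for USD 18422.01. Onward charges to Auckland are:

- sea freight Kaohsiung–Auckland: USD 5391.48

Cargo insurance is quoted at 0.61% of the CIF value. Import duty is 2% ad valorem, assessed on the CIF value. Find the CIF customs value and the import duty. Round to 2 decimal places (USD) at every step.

CIF value: USD 23959.64; import duty: USD 479.19

Let C be the CIF value. C = FOB price + freight + 0.61% × C
C − 0.61% × C = 18422.01 + 5391.48
0.9939 × C = 23813.49
C = 23813.49 / 0.9939 = 23959.64
Insurance premium = 0.61% × 23959.64 = 146.15
Import duty = 23959.64 × 2% = 479.19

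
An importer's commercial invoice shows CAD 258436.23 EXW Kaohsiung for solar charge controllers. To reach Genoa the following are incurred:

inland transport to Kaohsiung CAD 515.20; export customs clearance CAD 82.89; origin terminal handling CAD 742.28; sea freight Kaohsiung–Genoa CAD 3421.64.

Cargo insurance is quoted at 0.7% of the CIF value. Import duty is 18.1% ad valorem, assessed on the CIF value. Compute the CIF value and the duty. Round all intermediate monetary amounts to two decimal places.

Let C be the CIF value. C = EXW price + pre-shipment costs + freight + 0.7% × C
C − 0.7% × C = 258436.23 + 515.20 + 82.89 + 742.28 + 3421.64
0.993 × C = 263198.24
C = 263198.24 / 0.993 = 265053.62
Insurance premium = 0.7% × 265053.62 = 1855.38
Import duty = 265053.62 × 18.1% = 47974.71

CIF value: CAD 265053.62; import duty: CAD 47974.71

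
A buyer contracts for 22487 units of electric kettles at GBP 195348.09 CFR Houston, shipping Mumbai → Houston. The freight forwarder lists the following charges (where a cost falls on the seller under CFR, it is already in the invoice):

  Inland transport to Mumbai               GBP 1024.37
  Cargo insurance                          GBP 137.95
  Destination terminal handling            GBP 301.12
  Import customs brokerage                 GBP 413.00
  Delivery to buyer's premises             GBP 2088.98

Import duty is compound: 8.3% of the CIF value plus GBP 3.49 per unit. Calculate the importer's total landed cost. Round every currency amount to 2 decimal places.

CFR: the seller pays costs through ocean freight to the destination port, but not insurance.
Already in the invoice (seller's account under CFR): inland to port — exclude.
CIF value = CFR price + insurance = 195348.09 + 137.95 = 195486.04
Ad valorem component: 195486.04 × 8.3% = 16225.34
Specific component: 22487 × 3.49 = 78479.63
Import duty = 16225.34 + 78479.63 = 94704.97
Buyer bears: insurance 137.95 + destination terminal 301.12 + brokerage 413.00 + delivery 2088.98 + duty 94704.97 = 97646.02
Landed cost = invoice 195348.09 + 97646.02 = 292994.11

Total landed cost: GBP 292994.11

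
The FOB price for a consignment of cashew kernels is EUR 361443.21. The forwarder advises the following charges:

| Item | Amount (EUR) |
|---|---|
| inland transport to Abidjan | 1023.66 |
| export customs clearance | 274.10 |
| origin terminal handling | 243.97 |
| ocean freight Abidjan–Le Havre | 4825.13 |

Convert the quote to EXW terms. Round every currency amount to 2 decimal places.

Not relevant to the conversion: freight — on the buyer under both terms; not part of either seller's price.
From FOB to EXW, the seller no longer bears: inland to port, export clearance, origin terminal.
EXW price = 361443.21 − 1023.66 − 274.10 − 243.97 = 359901.48

EXW price: EUR 359901.48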